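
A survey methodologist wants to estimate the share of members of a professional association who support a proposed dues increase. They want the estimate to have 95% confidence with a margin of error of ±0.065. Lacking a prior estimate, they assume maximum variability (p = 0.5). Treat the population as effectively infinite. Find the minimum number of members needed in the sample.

228

For 95% confidence, z = 1.96.
With p = 0.5, p(1−p) = 0.25.
n = z²·p(1−p)/E² = 1.96² × 0.2500 / 0.065² = 3.8416 × 0.2500 / 0.004225 ≈ 227.31.
Rounding up gives n = 228.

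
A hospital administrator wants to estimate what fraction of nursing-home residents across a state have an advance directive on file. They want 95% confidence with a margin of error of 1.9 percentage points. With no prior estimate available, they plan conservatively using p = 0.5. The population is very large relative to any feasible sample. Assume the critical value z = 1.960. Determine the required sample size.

With p = 0.5, p(1−p) = 0.25.
n = z²·p(1−p)/E² = 1.960² × 0.2500 / 0.019² = 3.8416 × 0.2500 / 0.000361 ≈ 2660.39.
Rounding up gives n = 2661.

2661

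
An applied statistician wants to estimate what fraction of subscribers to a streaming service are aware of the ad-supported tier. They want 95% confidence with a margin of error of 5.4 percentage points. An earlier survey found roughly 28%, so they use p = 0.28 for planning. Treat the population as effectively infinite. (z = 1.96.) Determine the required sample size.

With p = 0.28, p(1−p) = 0.2016.
n = z²·p(1−p)/E² = 1.96² × 0.2016 / 0.054² = 3.8416 × 0.2016 / 0.002916 ≈ 265.59.
Rounding up gives n = 266.

266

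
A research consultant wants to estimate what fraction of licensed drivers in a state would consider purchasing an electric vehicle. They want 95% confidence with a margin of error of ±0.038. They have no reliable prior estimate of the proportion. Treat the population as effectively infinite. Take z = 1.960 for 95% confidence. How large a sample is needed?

666

With no prior estimate, use p = 0.5, giving p(1−p) = 0.25.
n = z²·p(1−p)/E² = 1.960² × 0.2500 / 0.038² = 3.8416 × 0.2500 / 0.001444 ≈ 665.10.
Rounding up gives n = 666.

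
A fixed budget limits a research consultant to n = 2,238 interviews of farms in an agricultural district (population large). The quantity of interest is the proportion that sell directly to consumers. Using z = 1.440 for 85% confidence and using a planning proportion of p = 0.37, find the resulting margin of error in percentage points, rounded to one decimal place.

SE(p̂) = √[p(1−p)/n] = √[0.2331/2238] = 0.01021.
E = z × SE = 1.440 × 0.01021 = 0.01470, or 1.5 percentage points.

1.5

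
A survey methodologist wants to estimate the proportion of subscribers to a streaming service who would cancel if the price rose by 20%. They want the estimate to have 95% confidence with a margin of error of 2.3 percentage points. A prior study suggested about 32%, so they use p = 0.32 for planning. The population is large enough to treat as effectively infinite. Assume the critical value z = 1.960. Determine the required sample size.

With p = 0.32, p(1−p) = 0.2176.
n = z²·p(1−p)/E² = 1.960² × 0.2176 / 0.023² = 3.8416 × 0.2176 / 0.000529 ≈ 1580.21.
Rounding up gives n = 1581.

1581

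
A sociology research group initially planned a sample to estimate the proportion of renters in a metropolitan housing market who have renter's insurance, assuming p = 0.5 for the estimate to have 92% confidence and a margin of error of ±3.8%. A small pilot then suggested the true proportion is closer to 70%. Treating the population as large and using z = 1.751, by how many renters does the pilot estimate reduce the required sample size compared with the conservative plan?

Conservative (p = 0.5): n = 1.751² × 0.25 / 0.038² ≈ 530.82 → 531.
Using p = 0.70: p(1−p) = 0.2100, so n = 1.751² × 0.2100 / 0.038² ≈ 445.89 → 446.
Reduction: 531 − 446 = 85.

85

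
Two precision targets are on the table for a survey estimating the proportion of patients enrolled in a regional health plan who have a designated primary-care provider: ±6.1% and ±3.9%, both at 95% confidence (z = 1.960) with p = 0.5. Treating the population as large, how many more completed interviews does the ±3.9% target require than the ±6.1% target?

At ±6.1%: n = 1.960² × 0.2500 / 0.061² ≈ 258.10 → 259.
At ±3.9%: n = 1.960² × 0.2500 / 0.039² ≈ 631.43 → 632.
Additional respondents: 632 − 259 = 373.

373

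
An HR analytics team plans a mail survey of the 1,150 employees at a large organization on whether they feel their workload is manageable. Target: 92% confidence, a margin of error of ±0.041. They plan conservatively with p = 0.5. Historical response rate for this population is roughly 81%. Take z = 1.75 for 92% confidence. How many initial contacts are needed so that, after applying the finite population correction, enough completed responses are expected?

404

Completed interviews needed (unadjusted): n₀ = 1.75² × 0.2500 / 0.041² ≈ 455.46 → 456.
FPC for N = 1,150: n = 456 / (1 + 455/1150) = 456 / 1.3957 ≈ 326.73 → 327.
At an 81% response rate, contacts needed = 327 / 0.81 ≈ 403.70 → 404.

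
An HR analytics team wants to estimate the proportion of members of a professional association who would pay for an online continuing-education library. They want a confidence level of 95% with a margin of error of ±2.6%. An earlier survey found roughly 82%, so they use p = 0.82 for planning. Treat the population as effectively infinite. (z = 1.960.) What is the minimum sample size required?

With p = 0.82, p(1−p) = 0.1476.
n = z²·p(1−p)/E² = 1.960² × 0.1476 / 0.026² = 3.8416 × 0.1476 / 0.000676 ≈ 838.79.
Rounding up gives n = 839.

839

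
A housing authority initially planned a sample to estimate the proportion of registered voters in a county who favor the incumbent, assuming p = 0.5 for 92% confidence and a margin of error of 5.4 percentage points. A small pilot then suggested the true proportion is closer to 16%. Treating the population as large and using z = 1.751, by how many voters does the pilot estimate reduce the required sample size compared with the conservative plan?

Conservative (p = 0.5): n = 1.751² × 0.25 / 0.054² ≈ 262.86 → 263.
Using p = 0.16: p(1−p) = 0.1344, so n = 1.751² × 0.1344 / 0.054² ≈ 141.31 → 142.
Reduction: 263 − 142 = 121.

121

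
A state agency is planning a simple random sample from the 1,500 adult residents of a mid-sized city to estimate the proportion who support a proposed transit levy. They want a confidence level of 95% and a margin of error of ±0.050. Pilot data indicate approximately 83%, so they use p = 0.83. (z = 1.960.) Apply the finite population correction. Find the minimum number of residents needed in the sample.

Unadjusted: n₀ = 1.960² × 0.83 × 0.17 / 0.050² ≈ 216.82, so n₀ = 217.
Finite population correction with N = 1,500: n = n₀ / (1 + (n₀−1)/N) = 217 / (1 + 216/1500) = 217 / 1.1440 ≈ 189.69.
Rounding up, n = 190.

190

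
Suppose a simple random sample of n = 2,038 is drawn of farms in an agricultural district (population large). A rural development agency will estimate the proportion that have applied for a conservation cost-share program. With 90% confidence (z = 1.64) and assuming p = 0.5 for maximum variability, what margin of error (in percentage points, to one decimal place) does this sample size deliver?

SE(p̂) = √[p(1−p)/n] = √[0.2500/2038] = 0.01108.
E = z × SE = 1.64 × 0.01108 = 0.01816, or 1.8 percentage points.

1.8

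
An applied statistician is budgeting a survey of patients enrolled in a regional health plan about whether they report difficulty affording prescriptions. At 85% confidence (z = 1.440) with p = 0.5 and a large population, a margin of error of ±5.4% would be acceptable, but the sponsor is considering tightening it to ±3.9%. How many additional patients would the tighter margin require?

163

At ±5.4%: n = 1.440² × 0.2500 / 0.054² ≈ 177.78 → 178.
At ±3.9%: n = 1.440² × 0.2500 / 0.039² ≈ 340.83 → 341.
Additional respondents: 341 − 178 = 163.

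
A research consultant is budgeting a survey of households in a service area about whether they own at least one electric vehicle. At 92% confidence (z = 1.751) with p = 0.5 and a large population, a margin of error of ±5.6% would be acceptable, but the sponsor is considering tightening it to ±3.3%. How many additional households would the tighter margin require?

459

At ±5.6%: n = 1.751² × 0.2500 / 0.056² ≈ 244.42 → 245.
At ±3.3%: n = 1.751² × 0.2500 / 0.033² ≈ 703.86 → 704.
Additional respondents: 704 − 245 = 459.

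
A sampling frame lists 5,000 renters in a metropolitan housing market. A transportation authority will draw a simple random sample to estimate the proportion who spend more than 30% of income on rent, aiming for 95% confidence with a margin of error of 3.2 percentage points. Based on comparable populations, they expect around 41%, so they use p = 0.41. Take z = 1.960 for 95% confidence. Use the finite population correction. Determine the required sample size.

769

Unadjusted: n₀ = 1.960² × 0.41 × 0.59 / 0.032² ≈ 907.50, so n₀ = 908.
Finite population correction with N = 5,000: n = n₀ / (1 + (n₀−1)/N) = 908 / (1 + 907/5000) = 908 / 1.1814 ≈ 768.58.
Rounding up, n = 769.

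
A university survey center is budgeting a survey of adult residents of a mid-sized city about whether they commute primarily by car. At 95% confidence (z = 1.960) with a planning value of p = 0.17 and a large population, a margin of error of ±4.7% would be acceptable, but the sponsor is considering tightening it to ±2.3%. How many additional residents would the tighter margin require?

At ±4.7%: n = 1.960² × 0.1411 / 0.047² ≈ 245.38 → 246.
At ±2.3%: n = 1.960² × 0.1411 / 0.023² ≈ 1024.67 → 1025.
Additional respondents: 1025 − 246 = 779.

779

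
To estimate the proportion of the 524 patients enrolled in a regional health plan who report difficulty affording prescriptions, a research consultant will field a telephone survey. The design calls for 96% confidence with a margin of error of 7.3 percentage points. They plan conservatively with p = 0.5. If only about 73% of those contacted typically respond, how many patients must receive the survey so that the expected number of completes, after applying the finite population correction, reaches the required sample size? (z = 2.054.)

198

Completed interviews needed (unadjusted): n₀ = 2.054² × 0.2500 / 0.073² ≈ 197.92 → 198.
FPC for N = 524: n = 198 / (1 + 197/524) = 198 / 1.3760 ≈ 143.90 → 144.
At a 73% response rate, contacts needed = 144 / 0.73 ≈ 197.26 → 198.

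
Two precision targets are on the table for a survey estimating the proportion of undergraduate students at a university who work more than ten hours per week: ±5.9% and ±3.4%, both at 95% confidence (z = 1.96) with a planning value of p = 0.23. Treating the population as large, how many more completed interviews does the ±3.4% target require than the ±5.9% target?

393

At ±5.9%: n = 1.96² × 0.1771 / 0.059² ≈ 195.45 → 196.
At ±3.4%: n = 1.96² × 0.1771 / 0.034² ≈ 588.54 → 589.
Additional respondents: 589 − 196 = 393.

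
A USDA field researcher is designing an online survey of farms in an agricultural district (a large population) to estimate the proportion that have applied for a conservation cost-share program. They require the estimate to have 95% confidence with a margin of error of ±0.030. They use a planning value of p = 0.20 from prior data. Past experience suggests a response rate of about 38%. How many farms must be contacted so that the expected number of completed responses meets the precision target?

For 95% confidence, z = 1.960.
Completed interviews needed: n₀ = 1.960² × 0.1600 / 0.030² ≈ 682.95 → 683.
At a 38% response rate, contacts needed = 683 / 0.38 ≈ 1797.37 → 1798.

1798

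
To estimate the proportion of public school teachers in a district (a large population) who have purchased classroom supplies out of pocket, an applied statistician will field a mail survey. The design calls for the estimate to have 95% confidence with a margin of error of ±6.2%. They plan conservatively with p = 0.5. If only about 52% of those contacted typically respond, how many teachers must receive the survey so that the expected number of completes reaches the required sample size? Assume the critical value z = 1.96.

Completed interviews needed: n₀ = 1.96² × 0.2500 / 0.062² ≈ 249.84 → 250.
At a 52% response rate, contacts needed = 250 / 0.52 ≈ 480.77 → 481.

481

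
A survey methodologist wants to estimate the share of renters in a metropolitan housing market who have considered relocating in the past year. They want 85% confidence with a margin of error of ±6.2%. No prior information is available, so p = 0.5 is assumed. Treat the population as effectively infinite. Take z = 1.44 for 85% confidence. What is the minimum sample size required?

With p = 0.5, p(1−p) = 0.25.
n = z²·p(1−p)/E² = 1.44² × 0.2500 / 0.062² = 2.0736 × 0.2500 / 0.003844 ≈ 134.86.
Rounding up gives n = 135.

135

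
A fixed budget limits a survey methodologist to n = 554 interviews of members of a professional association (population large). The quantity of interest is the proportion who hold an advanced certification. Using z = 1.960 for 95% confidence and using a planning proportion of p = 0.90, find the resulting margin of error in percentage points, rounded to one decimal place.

2.5

SE(p̂) = √[p(1−p)/n] = √[0.0900/554] = 0.01275.
E = z × SE = 1.960 × 0.01275 = 0.02498, or 2.5 percentage points.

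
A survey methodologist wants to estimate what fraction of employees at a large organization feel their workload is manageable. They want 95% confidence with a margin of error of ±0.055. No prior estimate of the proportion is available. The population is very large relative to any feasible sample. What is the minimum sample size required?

318

For 95% confidence, z = 1.960.
With no prior estimate, use p = 0.5, giving p(1−p) = 0.25.
n = z²·p(1−p)/E² = 1.960² × 0.2500 / 0.055² = 3.8416 × 0.2500 / 0.003025 ≈ 317.49.
Rounding up gives n = 318.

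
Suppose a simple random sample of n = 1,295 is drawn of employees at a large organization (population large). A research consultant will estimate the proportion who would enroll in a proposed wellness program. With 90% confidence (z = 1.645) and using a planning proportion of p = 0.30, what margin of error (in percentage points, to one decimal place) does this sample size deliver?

2.1

SE(p̂) = √[p(1−p)/n] = √[0.2100/1295] = 0.01273.
E = z × SE = 1.645 × 0.01273 = 0.02095, or 2.1 percentage points.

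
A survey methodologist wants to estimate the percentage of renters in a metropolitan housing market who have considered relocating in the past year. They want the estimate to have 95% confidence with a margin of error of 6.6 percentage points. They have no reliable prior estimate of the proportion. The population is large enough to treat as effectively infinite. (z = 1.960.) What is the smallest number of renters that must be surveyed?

With no prior estimate, use p = 0.5, giving p(1−p) = 0.25.
n = z²·p(1−p)/E² = 1.960² × 0.2500 / 0.066² = 3.8416 × 0.2500 / 0.004356 ≈ 220.48.
Rounding up gives n = 221.

221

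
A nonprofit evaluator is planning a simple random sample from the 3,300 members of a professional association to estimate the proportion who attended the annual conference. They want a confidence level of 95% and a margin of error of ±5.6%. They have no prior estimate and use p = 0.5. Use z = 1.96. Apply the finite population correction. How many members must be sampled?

281

Unadjusted: n₀ = 1.96² × 0.50 × 0.50 / 0.056² ≈ 306.25, so n₀ = 307.
Finite population correction with N = 3,300: n = n₀ / (1 + (n₀−1)/N) = 307 / (1 + 306/3300) = 307 / 1.0927 ≈ 280.95.
Rounding up, n = 281.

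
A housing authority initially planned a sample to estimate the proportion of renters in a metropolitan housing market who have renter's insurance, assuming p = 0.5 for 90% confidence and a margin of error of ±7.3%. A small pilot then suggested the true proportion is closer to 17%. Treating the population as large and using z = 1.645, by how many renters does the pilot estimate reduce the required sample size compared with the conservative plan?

55

Conservative (p = 0.5): n = 1.645² × 0.25 / 0.073² ≈ 126.95 → 127.
Using p = 0.17: p(1−p) = 0.1411, so n = 1.645² × 0.1411 / 0.073² ≈ 71.65 → 72.
Reduction: 127 − 72 = 55.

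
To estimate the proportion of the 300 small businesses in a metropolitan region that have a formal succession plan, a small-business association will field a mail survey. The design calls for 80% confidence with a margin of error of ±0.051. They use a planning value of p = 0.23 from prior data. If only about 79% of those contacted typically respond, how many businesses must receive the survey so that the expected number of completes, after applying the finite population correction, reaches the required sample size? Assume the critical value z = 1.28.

Completed interviews needed (unadjusted): n₀ = 1.28² × 0.1771 / 0.051² ≈ 111.56 → 112.
FPC for N = 300: n = 112 / (1 + 111/300) = 112 / 1.3700 ≈ 81.75 → 82.
At a 79% response rate, contacts needed = 82 / 0.79 ≈ 103.80 → 104.

104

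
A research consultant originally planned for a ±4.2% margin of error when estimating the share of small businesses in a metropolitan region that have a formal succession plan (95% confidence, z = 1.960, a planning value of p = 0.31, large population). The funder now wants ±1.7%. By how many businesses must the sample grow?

2378

At ±4.2%: n = 1.960² × 0.2139 / 0.042² ≈ 465.83 → 466.
At ±1.7%: n = 1.960² × 0.2139 / 0.017² ≈ 2843.32 → 2844.
Additional respondents: 2844 − 466 = 2378.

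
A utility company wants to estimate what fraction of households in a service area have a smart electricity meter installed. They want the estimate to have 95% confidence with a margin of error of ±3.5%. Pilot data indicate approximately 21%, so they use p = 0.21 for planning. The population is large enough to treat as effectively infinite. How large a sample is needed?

For 95% confidence, z = 1.960.
With p = 0.21, p(1−p) = 0.1659.
n = z²·p(1−p)/E² = 1.960² × 0.1659 / 0.035² = 3.8416 × 0.1659 / 0.001225 ≈ 520.26.
Rounding up gives n = 521.

521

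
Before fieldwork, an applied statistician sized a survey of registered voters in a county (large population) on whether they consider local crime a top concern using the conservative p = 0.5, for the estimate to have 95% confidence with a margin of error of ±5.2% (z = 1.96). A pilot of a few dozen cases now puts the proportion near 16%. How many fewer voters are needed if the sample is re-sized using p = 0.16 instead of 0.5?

Conservative (p = 0.5): n = 1.96² × 0.25 / 0.052² ≈ 355.18 → 356.
Using p = 0.16: p(1−p) = 0.1344, so n = 1.96² × 0.1344 / 0.052² ≈ 190.94 → 191.
Reduction: 356 − 191 = 165.

165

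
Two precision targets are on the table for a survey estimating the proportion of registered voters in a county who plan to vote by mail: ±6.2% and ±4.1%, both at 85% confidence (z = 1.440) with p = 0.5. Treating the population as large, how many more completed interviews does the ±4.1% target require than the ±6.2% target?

174

At ±6.2%: n = 1.440² × 0.2500 / 0.062² ≈ 134.86 → 135.
At ±4.1%: n = 1.440² × 0.2500 / 0.041² ≈ 308.39 → 309.
Additional respondents: 309 − 135 = 174.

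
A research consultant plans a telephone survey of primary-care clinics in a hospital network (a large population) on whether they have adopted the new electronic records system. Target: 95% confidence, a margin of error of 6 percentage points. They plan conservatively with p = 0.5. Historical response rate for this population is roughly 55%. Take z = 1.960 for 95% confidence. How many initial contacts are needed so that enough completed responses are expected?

486

Completed interviews needed: n₀ = 1.960² × 0.2500 / 0.060² ≈ 266.78 → 267.
At a 55% response rate, contacts needed = 267 / 0.55 ≈ 485.45 → 486.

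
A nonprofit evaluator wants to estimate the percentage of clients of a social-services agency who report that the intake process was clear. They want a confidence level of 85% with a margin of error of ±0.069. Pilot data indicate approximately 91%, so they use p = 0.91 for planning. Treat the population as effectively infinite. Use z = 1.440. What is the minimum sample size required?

With p = 0.91, p(1−p) = 0.0819.
n = z²·p(1−p)/E² = 1.440² × 0.0819 / 0.069² = 2.0736 × 0.0819 / 0.004761 ≈ 35.67.
Rounding up gives n = 36.

36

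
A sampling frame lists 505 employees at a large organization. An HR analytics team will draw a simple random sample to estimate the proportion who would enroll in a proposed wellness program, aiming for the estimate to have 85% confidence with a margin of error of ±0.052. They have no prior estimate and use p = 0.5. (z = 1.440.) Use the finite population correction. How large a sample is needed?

140

Unadjusted: n₀ = 1.440² × 0.50 × 0.50 / 0.052² ≈ 191.72, so n₀ = 192.
Finite population correction with N = 505: n = n₀ / (1 + (n₀−1)/N) = 192 / (1 + 191/505) = 192 / 1.3782 ≈ 139.31.
Rounding up, n = 140.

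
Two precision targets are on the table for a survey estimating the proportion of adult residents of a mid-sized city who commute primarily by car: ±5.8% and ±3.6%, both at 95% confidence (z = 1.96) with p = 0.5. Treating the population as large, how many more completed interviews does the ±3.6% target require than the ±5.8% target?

456

At ±5.8%: n = 1.96² × 0.2500 / 0.058² ≈ 285.49 → 286.
At ±3.6%: n = 1.96² × 0.2500 / 0.036² ≈ 741.05 → 742.
Additional respondents: 742 − 286 = 456.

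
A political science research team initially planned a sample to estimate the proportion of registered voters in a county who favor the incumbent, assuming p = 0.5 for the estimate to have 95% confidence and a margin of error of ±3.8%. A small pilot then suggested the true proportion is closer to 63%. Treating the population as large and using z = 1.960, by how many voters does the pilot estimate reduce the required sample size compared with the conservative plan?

Conservative (p = 0.5): n = 1.960² × 0.25 / 0.038² ≈ 665.10 → 666.
Using p = 0.63: p(1−p) = 0.2331, so n = 1.960² × 0.2331 / 0.038² ≈ 620.14 → 621.
Reduction: 666 − 621 = 45.

45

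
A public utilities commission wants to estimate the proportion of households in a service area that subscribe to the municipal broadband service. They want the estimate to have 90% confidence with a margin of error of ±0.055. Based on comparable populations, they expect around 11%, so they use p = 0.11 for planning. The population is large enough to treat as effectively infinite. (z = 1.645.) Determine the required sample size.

88

With p = 0.11, p(1−p) = 0.0979.
n = z²·p(1−p)/E² = 1.645² × 0.0979 / 0.055² = 2.7060 × 0.0979 / 0.003025 ≈ 87.58.
Rounding up gives n = 88.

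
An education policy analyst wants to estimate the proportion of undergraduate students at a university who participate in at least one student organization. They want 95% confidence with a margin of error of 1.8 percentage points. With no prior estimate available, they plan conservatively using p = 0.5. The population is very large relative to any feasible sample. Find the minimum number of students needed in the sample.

2965

For 95% confidence, z = 1.96.
With p = 0.5, p(1−p) = 0.25.
n = z²·p(1−p)/E² = 1.96² × 0.2500 / 0.018² = 3.8416 × 0.2500 / 0.000324 ≈ 2964.20.
Rounding up gives n = 2965.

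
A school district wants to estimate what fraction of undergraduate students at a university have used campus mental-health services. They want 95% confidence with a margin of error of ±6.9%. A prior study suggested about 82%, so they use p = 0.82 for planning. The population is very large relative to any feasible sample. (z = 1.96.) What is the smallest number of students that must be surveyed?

120

With p = 0.82, p(1−p) = 0.1476.
n = z²·p(1−p)/E² = 1.96² × 0.1476 / 0.069² = 3.8416 × 0.1476 / 0.004761 ≈ 119.10.
Rounding up gives n = 120.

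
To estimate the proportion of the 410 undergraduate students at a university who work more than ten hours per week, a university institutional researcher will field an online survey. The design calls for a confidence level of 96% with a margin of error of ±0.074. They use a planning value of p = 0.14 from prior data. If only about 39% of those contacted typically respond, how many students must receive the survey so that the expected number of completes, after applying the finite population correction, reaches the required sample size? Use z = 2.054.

Completed interviews needed (unadjusted): n₀ = 2.054² × 0.1204 / 0.074² ≈ 92.76 → 93.
FPC for N = 410: n = 93 / (1 + 92/410) = 93 / 1.2244 ≈ 75.96 → 76.
At a 39% response rate, contacts needed = 76 / 0.39 ≈ 194.87 → 195.

195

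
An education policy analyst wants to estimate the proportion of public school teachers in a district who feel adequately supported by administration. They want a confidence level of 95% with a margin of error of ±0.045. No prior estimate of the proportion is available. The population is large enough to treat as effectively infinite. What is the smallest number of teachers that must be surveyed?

475

For 95% confidence, z = 1.96.
With no prior estimate, use p = 0.5, giving p(1−p) = 0.25.
n = z²·p(1−p)/E² = 1.96² × 0.2500 / 0.045² = 3.8416 × 0.2500 / 0.002025 ≈ 474.27.
Rounding up gives n = 475.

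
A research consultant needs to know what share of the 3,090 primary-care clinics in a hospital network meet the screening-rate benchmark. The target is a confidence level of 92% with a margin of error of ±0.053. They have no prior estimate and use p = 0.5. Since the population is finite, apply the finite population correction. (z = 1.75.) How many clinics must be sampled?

251

Unadjusted: n₀ = 1.75² × 0.50 × 0.50 / 0.053² ≈ 272.56, so n₀ = 273.
Finite population correction with N = 3,090: n = n₀ / (1 + (n₀−1)/N) = 273 / (1 + 272/3090) = 273 / 1.0880 ≈ 250.91.
Rounding up, n = 251.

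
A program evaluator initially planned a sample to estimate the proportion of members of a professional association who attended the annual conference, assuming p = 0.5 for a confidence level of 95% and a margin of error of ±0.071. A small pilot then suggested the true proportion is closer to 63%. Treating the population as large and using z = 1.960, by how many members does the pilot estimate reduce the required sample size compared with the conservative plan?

Conservative (p = 0.5): n = 1.960² × 0.25 / 0.071² ≈ 190.52 → 191.
Using p = 0.63: p(1−p) = 0.2331, so n = 1.960² × 0.2331 / 0.071² ≈ 177.64 → 178.
Reduction: 191 − 178 = 13.

13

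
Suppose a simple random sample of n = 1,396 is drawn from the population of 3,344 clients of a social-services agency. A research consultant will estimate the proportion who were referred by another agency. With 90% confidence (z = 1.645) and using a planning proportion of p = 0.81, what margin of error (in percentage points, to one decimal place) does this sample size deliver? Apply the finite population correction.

1.3

Finite-population factor: (N−n)/(N−1) = (3344−1396)/(3344−1) = 0.5827.
SE(p̂) = √[p(1−p)/n · (N−n)/(N−1)] = √[0.1539/1396 × 0.5827] = 0.00801.
E = z × SE = 1.645 × 0.00801 = 0.01318 ≈ 1.3 percentage points.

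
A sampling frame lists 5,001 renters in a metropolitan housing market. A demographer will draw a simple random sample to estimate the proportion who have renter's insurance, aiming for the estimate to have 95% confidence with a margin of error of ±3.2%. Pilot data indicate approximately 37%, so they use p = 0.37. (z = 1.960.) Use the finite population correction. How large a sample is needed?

Unadjusted: n₀ = 1.960² × 0.37 × 0.63 / 0.032² ≈ 874.49, so n₀ = 875.
Finite population correction with N = 5,001: n = n₀ / (1 + (n₀−1)/N) = 875 / (1 + 874/5001) = 875 / 1.1748 ≈ 744.83.
Rounding up, n = 745.

745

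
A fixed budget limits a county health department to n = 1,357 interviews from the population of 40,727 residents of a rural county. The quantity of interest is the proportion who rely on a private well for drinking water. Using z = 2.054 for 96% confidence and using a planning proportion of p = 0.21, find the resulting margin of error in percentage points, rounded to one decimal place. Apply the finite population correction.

2.2

Finite-population factor: (N−n)/(N−1) = (40727−1357)/(40727−1) = 0.9667.
SE(p̂) = √[p(1−p)/n · (N−n)/(N−1)] = √[0.1659/1357 × 0.9667] = 0.01087.
E = z × SE = 2.054 × 0.01087 = 0.02233 ≈ 2.2 percentage points.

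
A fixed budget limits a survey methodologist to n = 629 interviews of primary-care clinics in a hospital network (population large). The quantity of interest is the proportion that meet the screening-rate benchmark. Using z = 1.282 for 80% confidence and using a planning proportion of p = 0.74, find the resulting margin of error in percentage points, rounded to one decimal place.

2.2

SE(p̂) = √[p(1−p)/n] = √[0.1924/629] = 0.01749.
E = z × SE = 1.282 × 0.01749 = 0.02242, or 2.2 percentage points.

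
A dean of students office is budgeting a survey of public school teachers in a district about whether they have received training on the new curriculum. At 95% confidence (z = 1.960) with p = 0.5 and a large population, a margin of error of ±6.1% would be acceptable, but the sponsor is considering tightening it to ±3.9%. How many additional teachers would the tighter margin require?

373

At ±6.1%: n = 1.960² × 0.2500 / 0.061² ≈ 258.10 → 259.
At ±3.9%: n = 1.960² × 0.2500 / 0.039² ≈ 631.43 → 632.
Additional respondents: 632 − 259 = 373.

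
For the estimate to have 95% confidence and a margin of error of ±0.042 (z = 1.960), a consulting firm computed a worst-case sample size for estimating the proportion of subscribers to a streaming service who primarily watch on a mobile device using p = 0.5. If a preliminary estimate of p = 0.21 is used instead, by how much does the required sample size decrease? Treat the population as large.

Conservative (p = 0.5): n = 1.960² × 0.25 / 0.042² ≈ 544.44 → 545.
Using p = 0.21: p(1−p) = 0.1659, so n = 1.960² × 0.1659 / 0.042² ≈ 361.29 → 362.
Reduction: 545 − 362 = 183.

183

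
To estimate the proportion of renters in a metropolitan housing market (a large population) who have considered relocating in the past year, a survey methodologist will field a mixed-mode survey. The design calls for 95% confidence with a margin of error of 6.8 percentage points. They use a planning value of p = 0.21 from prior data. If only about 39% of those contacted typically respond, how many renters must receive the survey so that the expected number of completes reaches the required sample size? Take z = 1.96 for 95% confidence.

Completed interviews needed: n₀ = 1.96² × 0.1659 / 0.068² ≈ 137.83 → 138.
At a 39% response rate, contacts needed = 138 / 0.39 ≈ 353.85 → 354.

354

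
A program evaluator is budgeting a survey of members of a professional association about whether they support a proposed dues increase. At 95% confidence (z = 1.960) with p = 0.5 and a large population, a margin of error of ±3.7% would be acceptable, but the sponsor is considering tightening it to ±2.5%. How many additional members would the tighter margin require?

835

At ±3.7%: n = 1.960² × 0.2500 / 0.037² ≈ 701.53 → 702.
At ±2.5%: n = 1.960² × 0.2500 / 0.025² ≈ 1536.64 → 1537.
Additional respondents: 1537 − 702 = 835.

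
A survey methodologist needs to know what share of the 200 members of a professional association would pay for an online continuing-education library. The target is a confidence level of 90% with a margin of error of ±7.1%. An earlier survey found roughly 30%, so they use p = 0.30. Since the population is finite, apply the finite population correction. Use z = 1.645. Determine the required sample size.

73

Unadjusted: n₀ = 1.645² × 0.30 × 0.70 / 0.071² ≈ 112.73, so n₀ = 113.
Finite population correction with N = 200: n = n₀ / (1 + (n₀−1)/N) = 113 / (1 + 112/200) = 113 / 1.5600 ≈ 72.44.
Rounding up, n = 73.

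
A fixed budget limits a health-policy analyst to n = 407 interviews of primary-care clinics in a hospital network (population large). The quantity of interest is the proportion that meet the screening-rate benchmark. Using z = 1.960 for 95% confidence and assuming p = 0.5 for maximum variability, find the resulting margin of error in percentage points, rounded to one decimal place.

SE(p̂) = √[p(1−p)/n] = √[0.2500/407] = 0.02478.
E = z × SE = 1.960 × 0.02478 = 0.04858, or 4.9 percentage points.

4.9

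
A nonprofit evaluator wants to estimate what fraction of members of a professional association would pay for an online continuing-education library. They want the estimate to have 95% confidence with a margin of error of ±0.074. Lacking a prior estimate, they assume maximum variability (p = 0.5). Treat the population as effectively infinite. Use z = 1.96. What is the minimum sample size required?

With p = 0.5, p(1−p) = 0.25.
n = z²·p(1−p)/E² = 1.96² × 0.2500 / 0.074² = 3.8416 × 0.2500 / 0.005476 ≈ 175.38.
Rounding up gives n = 176.

176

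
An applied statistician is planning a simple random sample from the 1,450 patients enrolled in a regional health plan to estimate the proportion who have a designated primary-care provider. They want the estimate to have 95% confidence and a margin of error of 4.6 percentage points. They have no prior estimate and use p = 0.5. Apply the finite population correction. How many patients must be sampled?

346

For 95% confidence, z = 1.96.
Unadjusted: n₀ = 1.96² × 0.50 × 0.50 / 0.046² ≈ 453.88, so n₀ = 454.
Finite population correction with N = 1,450: n = n₀ / (1 + (n₀−1)/N) = 454 / (1 + 453/1450) = 454 / 1.3124 ≈ 345.93.
Rounding up, n = 346.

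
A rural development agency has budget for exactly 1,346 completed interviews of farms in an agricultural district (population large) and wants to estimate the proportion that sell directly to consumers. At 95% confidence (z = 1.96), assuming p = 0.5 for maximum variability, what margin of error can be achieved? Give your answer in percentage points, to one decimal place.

SE(p̂) = √[p(1−p)/n] = √[0.2500/1346] = 0.01363.
E = z × SE = 1.96 × 0.01363 = 0.02671, or 2.7 percentage points.

2.7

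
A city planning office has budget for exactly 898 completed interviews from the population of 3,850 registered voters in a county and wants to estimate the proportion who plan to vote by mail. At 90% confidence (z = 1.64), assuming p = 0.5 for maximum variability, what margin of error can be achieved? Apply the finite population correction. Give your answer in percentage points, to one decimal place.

2.4

Finite-population factor: (N−n)/(N−1) = (3850−898)/(3850−1) = 0.7670.
SE(p̂) = √[p(1−p)/n · (N−n)/(N−1)] = √[0.2500/898 × 0.7670] = 0.01461.
E = z × SE = 1.64 × 0.01461 = 0.02396 ≈ 2.4 percentage points.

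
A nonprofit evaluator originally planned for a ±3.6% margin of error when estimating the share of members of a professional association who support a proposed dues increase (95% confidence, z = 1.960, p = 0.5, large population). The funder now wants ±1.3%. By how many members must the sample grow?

4941

At ±3.6%: n = 1.960² × 0.2500 / 0.036² ≈ 741.05 → 742.
At ±1.3%: n = 1.960² × 0.2500 / 0.013² ≈ 5682.84 → 5683.
Additional respondents: 5683 − 742 = 4941.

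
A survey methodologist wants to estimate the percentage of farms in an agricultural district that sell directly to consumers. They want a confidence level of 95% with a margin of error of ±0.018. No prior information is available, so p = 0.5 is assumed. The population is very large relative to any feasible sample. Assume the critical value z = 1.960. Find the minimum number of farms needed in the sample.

2965

With p = 0.5, p(1−p) = 0.25.
n = z²·p(1−p)/E² = 1.960² × 0.2500 / 0.018² = 3.8416 × 0.2500 / 0.000324 ≈ 2964.20.
Rounding up gives n = 2965.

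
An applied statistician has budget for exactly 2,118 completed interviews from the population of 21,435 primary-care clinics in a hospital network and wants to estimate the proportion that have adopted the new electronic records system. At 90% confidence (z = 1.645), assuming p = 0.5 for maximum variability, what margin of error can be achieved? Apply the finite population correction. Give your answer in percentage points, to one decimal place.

Finite-population factor: (N−n)/(N−1) = (21435−2118)/(21435−1) = 0.9012.
SE(p̂) = √[p(1−p)/n · (N−n)/(N−1)] = √[0.2500/2118 × 0.9012] = 0.01031.
E = z × SE = 1.645 × 0.01031 = 0.01697 ≈ 1.7 percentage points.

1.7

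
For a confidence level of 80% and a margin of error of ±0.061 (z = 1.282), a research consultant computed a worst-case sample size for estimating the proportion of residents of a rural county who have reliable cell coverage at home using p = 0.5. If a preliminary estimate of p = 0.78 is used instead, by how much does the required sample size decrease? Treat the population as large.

Conservative (p = 0.5): n = 1.282² × 0.25 / 0.061² ≈ 110.42 → 111.
Using p = 0.78: p(1−p) = 0.1716, so n = 1.282² × 0.1716 / 0.061² ≈ 75.79 → 76.
Reduction: 111 − 76 = 35.

35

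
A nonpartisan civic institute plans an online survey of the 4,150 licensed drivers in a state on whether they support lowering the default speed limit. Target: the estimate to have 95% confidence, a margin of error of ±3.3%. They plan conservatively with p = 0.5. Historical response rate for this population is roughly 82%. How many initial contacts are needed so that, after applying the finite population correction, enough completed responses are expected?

888

For 95% confidence, z = 1.960.
Completed interviews needed (unadjusted): n₀ = 1.960² × 0.2500 / 0.033² ≈ 881.91 → 882.
FPC for N = 4,150: n = 882 / (1 + 881/4150) = 882 / 1.2123 ≈ 727.55 → 728.
At an 82% response rate, contacts needed = 728 / 0.82 ≈ 887.80 → 888.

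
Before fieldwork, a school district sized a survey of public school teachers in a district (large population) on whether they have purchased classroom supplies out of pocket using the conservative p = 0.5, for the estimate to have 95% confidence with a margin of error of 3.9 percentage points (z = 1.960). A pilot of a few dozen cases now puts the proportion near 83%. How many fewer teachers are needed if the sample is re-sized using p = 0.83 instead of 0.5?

Conservative (p = 0.5): n = 1.960² × 0.25 / 0.039² ≈ 631.43 → 632.
Using p = 0.83: p(1−p) = 0.1411, so n = 1.960² × 0.1411 / 0.039² ≈ 356.38 → 357.
Reduction: 632 − 357 = 275.

275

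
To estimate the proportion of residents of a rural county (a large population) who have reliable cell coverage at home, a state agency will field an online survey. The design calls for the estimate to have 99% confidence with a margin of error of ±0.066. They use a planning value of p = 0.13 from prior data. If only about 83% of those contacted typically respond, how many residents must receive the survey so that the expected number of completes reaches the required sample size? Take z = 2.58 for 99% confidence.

209

Completed interviews needed: n₀ = 2.58² × 0.1131 / 0.066² ≈ 172.83 → 173.
At an 83% response rate, contacts needed = 173 / 0.83 ≈ 208.43 → 209.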